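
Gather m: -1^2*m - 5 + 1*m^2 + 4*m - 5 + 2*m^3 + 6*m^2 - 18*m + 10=2*m^3 + 7*m^2 - 15*m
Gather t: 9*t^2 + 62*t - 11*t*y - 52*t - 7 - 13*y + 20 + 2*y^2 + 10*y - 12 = 9*t^2 + t*(10 - 11*y) + 2*y^2 - 3*y + 1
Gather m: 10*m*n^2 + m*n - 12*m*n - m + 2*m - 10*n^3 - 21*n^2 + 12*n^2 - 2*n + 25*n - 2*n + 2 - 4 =m*(10*n^2 - 11*n + 1) - 10*n^3 - 9*n^2 + 21*n - 2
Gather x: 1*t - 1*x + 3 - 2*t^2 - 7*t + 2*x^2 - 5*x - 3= -2*t^2 - 6*t + 2*x^2 - 6*x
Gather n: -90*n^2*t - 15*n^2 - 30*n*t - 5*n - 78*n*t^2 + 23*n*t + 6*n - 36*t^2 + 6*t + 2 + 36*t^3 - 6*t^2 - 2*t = n^2*(-90*t - 15) + n*(-78*t^2 - 7*t + 1) + 36*t^3 - 42*t^2 + 4*t + 2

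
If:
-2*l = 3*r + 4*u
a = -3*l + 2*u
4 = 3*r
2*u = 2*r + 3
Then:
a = 86/3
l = -23/3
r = 4/3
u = 17/6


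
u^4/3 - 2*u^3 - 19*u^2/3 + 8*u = u*(u/3 + 1)*(u - 8)*(u - 1)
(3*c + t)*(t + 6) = 3*c*t + 18*c + t^2 + 6*t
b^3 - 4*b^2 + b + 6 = (b - 3)*(b - 2)*(b + 1)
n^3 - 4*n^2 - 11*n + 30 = (n - 5)*(n - 2)*(n + 3)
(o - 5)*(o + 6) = o^2 + o - 30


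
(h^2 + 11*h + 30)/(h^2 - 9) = (h^2 + 11*h + 30)/(h^2 - 9)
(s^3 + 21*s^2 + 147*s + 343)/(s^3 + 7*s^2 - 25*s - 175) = (s^2 + 14*s + 49)/(s^2 - 25)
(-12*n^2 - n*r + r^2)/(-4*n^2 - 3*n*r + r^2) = (3*n + r)/(n + r)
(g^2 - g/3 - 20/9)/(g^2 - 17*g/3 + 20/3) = (g + 4/3)/(g - 4)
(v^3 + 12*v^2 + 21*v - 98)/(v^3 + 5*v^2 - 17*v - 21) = (v^2 + 5*v - 14)/(v^2 - 2*v - 3)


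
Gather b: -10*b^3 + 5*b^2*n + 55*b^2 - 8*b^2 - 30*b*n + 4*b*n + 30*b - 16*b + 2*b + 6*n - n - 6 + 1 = -10*b^3 + b^2*(5*n + 47) + b*(16 - 26*n) + 5*n - 5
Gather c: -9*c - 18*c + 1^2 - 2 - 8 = -27*c - 9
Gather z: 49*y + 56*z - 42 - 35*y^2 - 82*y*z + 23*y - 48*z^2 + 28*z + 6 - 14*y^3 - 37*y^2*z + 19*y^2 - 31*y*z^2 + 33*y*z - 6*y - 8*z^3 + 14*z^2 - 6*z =-14*y^3 - 16*y^2 + 66*y - 8*z^3 + z^2*(-31*y - 34) + z*(-37*y^2 - 49*y + 78) - 36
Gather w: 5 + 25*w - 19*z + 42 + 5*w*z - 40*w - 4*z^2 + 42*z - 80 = w*(5*z - 15) - 4*z^2 + 23*z - 33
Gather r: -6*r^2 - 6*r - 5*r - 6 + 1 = -6*r^2 - 11*r - 5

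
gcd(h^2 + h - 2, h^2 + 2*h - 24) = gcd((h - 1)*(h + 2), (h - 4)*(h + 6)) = 1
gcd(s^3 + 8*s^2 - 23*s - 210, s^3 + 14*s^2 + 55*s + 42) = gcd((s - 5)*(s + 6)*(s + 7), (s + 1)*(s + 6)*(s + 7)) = s^2 + 13*s + 42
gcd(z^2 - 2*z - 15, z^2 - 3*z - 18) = z + 3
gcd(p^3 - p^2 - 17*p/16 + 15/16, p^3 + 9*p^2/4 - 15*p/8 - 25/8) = p^2 - p/4 - 5/4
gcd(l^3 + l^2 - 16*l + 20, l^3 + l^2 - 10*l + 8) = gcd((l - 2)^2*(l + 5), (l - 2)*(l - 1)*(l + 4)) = l - 2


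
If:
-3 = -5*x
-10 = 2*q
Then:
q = -5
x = 3/5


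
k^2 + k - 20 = (k - 4)*(k + 5)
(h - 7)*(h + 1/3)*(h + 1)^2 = h^4 - 14*h^3/3 - 44*h^2/3 - 34*h/3 - 7/3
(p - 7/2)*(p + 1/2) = p^2 - 3*p - 7/4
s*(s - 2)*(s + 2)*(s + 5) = s^4 + 5*s^3 - 4*s^2 - 20*s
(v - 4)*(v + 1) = v^2 - 3*v - 4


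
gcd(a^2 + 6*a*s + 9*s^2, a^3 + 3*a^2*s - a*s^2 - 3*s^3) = a + 3*s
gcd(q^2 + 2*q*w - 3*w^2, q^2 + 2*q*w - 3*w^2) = q^2 + 2*q*w - 3*w^2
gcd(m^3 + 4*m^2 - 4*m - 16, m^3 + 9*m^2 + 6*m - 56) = m^2 + 2*m - 8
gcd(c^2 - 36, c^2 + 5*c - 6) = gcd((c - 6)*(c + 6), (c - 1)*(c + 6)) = c + 6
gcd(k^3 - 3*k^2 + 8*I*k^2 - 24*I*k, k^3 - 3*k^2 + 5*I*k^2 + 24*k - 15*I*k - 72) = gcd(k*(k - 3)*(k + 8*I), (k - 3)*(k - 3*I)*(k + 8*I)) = k^2 + k*(-3 + 8*I) - 24*I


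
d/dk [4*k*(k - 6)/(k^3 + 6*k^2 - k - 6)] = 4*(-k*(k - 6)*(3*k^2 + 12*k - 1) + 2*(k - 3)*(k^3 + 6*k^2 - k - 6))/(k^3 + 6*k^2 - k - 6)^2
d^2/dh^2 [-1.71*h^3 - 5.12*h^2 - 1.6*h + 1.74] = -10.26*h - 10.24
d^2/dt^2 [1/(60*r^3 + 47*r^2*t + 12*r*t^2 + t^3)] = 2*(-3*(4*r + t)*(60*r^3 + 47*r^2*t + 12*r*t^2 + t^3) + (47*r^2 + 24*r*t + 3*t^2)^2)/(60*r^3 + 47*r^2*t + 12*r*t^2 + t^3)^3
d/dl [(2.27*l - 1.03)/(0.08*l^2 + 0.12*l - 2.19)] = (-0.1816*l^2 + 0.1648*l - 4.8477)/(0.0064*l^4 + 0.0192*l^3 - 0.336*l^2 - 0.5256*l + 4.7961)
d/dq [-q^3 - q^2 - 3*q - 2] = -3*q^2 - 2*q - 3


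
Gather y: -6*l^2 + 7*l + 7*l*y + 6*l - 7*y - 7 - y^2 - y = -6*l^2 + 13*l - y^2 + y*(7*l - 8) - 7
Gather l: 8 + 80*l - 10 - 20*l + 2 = 60*l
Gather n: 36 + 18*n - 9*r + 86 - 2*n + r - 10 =16*n - 8*r + 112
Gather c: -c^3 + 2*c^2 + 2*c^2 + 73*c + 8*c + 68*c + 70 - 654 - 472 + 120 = -c^3 + 4*c^2 + 149*c - 936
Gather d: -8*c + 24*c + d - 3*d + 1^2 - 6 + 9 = 16*c - 2*d + 4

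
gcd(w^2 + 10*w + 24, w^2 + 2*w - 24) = w + 6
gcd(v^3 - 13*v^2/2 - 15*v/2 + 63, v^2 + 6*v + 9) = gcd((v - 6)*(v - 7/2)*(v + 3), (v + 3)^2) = v + 3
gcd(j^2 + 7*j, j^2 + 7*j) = j^2 + 7*j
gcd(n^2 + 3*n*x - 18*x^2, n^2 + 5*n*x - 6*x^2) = n + 6*x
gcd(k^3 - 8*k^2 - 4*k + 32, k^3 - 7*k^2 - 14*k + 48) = k^2 - 10*k + 16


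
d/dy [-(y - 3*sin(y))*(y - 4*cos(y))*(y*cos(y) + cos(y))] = -(y + 1)*(y - 3*sin(y))*(4*sin(y) + 1)*cos(y) + (y + 1)*(y - 4*cos(y))*(3*cos(y) - 1)*cos(y) + (y - 3*sin(y))*(y - 4*cos(y))*(y*sin(y) - sqrt(2)*cos(y + pi/4))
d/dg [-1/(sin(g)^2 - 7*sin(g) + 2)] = (2*sin(g) - 7)*cos(g)/(sin(g)^2 - 7*sin(g) + 2)^2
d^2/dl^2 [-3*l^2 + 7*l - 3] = -6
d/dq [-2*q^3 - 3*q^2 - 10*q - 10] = -6*q^2 - 6*q - 10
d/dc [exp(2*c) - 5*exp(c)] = (2*exp(c) - 5)*exp(c)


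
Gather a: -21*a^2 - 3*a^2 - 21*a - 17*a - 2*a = -24*a^2 - 40*a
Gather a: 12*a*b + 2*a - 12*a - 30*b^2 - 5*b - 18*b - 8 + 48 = a*(12*b - 10) - 30*b^2 - 23*b + 40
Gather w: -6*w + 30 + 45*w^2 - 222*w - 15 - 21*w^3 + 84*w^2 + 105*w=-21*w^3 + 129*w^2 - 123*w + 15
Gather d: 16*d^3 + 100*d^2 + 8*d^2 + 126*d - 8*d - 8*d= 16*d^3 + 108*d^2 + 110*d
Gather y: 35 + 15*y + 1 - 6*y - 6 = 9*y + 30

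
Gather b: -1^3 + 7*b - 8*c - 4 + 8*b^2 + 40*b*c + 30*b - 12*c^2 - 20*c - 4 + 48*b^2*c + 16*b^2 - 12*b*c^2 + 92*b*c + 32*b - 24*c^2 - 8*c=b^2*(48*c + 24) + b*(-12*c^2 + 132*c + 69) - 36*c^2 - 36*c - 9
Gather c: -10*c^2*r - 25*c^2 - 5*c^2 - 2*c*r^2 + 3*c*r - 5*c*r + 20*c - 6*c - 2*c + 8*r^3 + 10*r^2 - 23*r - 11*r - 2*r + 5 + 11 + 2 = c^2*(-10*r - 30) + c*(-2*r^2 - 2*r + 12) + 8*r^3 + 10*r^2 - 36*r + 18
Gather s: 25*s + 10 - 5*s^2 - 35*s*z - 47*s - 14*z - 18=-5*s^2 + s*(-35*z - 22) - 14*z - 8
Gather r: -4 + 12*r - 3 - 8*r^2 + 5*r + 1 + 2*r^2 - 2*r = -6*r^2 + 15*r - 6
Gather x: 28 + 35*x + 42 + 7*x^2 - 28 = 7*x^2 + 35*x + 42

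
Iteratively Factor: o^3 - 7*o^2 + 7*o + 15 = (o - 5)*(o^2 - 2*o - 3) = (o - 5)*(o + 1)*(o - 3)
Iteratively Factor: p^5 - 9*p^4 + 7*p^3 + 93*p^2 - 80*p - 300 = (p - 5)*(p^4 - 4*p^3 - 13*p^2 + 28*p + 60) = (p - 5)^2*(p^3 + p^2 - 8*p - 12) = (p - 5)^2*(p - 3)*(p^2 + 4*p + 4) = (p - 5)^2*(p - 3)*(p + 2)*(p + 2)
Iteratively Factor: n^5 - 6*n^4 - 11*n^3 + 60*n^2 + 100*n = (n + 2)*(n^4 - 8*n^3 + 5*n^2 + 50*n) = (n + 2)^2*(n^3 - 10*n^2 + 25*n) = (n - 5)*(n + 2)^2*(n^2 - 5*n) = n*(n - 5)*(n + 2)^2*(n - 5)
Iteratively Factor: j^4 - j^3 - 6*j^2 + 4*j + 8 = (j - 2)*(j^3 + j^2 - 4*j - 4) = (j - 2)*(j + 2)*(j^2 - j - 2) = (j - 2)^2*(j + 2)*(j + 1)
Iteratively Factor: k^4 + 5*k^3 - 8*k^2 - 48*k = (k - 3)*(k^3 + 8*k^2 + 16*k) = (k - 3)*(k + 4)*(k^2 + 4*k) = (k - 3)*(k + 4)^2*(k)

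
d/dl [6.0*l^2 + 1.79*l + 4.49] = 12.0*l + 1.79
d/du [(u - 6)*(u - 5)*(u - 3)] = 3*u^2 - 28*u + 63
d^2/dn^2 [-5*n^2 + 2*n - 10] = -10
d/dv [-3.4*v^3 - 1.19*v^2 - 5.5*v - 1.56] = -10.2*v^2 - 2.38*v - 5.5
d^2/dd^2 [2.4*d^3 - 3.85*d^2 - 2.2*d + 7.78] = 14.4*d - 7.7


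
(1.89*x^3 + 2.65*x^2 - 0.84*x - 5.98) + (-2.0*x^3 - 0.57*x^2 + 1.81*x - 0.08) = -0.11*x^3 + 2.08*x^2 + 0.97*x - 6.06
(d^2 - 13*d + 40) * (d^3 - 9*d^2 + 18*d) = d^5 - 22*d^4 + 175*d^3 - 594*d^2 + 720*d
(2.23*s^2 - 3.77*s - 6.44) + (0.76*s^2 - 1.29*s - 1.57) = 2.99*s^2 - 5.06*s - 8.01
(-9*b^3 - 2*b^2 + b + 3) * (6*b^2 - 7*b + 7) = -54*b^5 + 51*b^4 - 43*b^3 - 3*b^2 - 14*b + 21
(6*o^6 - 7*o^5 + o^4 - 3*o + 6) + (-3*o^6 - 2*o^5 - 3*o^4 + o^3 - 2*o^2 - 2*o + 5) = 3*o^6 - 9*o^5 - 2*o^4 + o^3 - 2*o^2 - 5*o + 11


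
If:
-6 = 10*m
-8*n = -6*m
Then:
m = -3/5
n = -9/20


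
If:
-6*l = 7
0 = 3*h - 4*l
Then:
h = -14/9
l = -7/6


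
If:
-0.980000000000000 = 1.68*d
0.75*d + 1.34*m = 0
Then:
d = -0.58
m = 0.33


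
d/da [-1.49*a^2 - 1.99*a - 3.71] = -2.98*a - 1.99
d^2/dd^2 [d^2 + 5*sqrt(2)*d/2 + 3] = 2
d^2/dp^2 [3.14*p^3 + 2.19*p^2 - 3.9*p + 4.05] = 18.84*p + 4.38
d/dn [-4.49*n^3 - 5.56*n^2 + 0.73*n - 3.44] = -13.47*n^2 - 11.12*n + 0.73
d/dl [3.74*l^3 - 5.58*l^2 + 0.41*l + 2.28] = 11.22*l^2 - 11.16*l + 0.41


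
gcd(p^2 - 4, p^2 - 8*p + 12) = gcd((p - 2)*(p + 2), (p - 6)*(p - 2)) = p - 2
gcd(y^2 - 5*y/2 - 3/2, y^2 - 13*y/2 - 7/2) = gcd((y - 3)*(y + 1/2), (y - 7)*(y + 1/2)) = y + 1/2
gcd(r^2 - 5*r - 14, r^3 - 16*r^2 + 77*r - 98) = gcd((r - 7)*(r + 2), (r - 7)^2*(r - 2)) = r - 7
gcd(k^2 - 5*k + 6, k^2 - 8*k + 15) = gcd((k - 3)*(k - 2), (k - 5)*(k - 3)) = k - 3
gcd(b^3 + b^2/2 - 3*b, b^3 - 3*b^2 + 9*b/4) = b^2 - 3*b/2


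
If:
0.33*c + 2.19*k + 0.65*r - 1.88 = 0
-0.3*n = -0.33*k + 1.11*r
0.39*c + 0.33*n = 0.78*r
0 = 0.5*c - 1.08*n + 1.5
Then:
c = -0.82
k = 0.98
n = 1.01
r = 0.02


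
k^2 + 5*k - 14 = (k - 2)*(k + 7)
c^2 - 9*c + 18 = (c - 6)*(c - 3)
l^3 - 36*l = l*(l - 6)*(l + 6)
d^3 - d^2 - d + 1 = (d - 1)^2*(d + 1)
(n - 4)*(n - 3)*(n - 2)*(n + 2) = n^4 - 7*n^3 + 8*n^2 + 28*n - 48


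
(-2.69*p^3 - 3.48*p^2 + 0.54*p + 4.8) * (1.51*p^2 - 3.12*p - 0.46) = -4.0619*p^5 + 3.138*p^4 + 12.9104*p^3 + 7.164*p^2 - 15.2244*p - 2.208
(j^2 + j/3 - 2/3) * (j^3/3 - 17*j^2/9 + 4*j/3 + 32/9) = j^5/3 - 16*j^4/9 + 13*j^3/27 + 142*j^2/27 + 8*j/27 - 64/27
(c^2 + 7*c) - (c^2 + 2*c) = 5*c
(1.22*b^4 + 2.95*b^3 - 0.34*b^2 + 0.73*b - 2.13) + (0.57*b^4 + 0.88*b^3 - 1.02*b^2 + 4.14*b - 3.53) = 1.79*b^4 + 3.83*b^3 - 1.36*b^2 + 4.87*b - 5.66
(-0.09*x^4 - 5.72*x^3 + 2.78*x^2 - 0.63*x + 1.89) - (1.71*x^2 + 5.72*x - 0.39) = -0.09*x^4 - 5.72*x^3 + 1.07*x^2 - 6.35*x + 2.28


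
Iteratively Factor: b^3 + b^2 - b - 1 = (b - 1)*(b^2 + 2*b + 1) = (b - 1)*(b + 1)*(b + 1)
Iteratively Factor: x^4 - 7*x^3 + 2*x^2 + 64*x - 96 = (x - 4)*(x^3 - 3*x^2 - 10*x + 24) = (x - 4)*(x - 2)*(x^2 - x - 12) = (x - 4)^2*(x - 2)*(x + 3)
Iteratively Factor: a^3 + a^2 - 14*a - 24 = (a + 2)*(a^2 - a - 12) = (a + 2)*(a + 3)*(a - 4)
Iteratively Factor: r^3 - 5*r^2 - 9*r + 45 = (r - 5)*(r^2 - 9) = (r - 5)*(r - 3)*(r + 3)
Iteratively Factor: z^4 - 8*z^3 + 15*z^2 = (z - 5)*(z^3 - 3*z^2) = (z - 5)*(z - 3)*(z^2) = z*(z - 5)*(z - 3)*(z)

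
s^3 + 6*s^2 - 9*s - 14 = (s - 2)*(s + 1)*(s + 7)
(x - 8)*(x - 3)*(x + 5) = x^3 - 6*x^2 - 31*x + 120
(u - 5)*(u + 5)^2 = u^3 + 5*u^2 - 25*u - 125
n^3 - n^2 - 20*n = n*(n - 5)*(n + 4)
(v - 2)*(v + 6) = v^2 + 4*v - 12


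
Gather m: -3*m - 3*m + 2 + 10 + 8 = 20 - 6*m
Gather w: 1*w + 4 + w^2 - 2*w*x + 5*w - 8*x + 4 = w^2 + w*(6 - 2*x) - 8*x + 8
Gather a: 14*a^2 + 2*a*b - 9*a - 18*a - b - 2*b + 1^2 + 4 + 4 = 14*a^2 + a*(2*b - 27) - 3*b + 9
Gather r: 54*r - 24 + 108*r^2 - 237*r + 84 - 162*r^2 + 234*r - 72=-54*r^2 + 51*r - 12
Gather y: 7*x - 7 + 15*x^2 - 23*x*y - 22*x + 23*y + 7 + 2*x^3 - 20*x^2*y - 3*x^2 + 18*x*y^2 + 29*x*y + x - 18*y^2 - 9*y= 2*x^3 + 12*x^2 - 14*x + y^2*(18*x - 18) + y*(-20*x^2 + 6*x + 14)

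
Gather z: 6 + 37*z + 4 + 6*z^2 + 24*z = 6*z^2 + 61*z + 10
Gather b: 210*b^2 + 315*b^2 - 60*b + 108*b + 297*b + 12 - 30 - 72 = 525*b^2 + 345*b - 90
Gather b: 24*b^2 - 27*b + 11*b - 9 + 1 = 24*b^2 - 16*b - 8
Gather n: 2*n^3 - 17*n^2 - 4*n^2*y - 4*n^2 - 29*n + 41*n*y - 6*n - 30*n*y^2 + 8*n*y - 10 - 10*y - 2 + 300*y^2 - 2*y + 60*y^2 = 2*n^3 + n^2*(-4*y - 21) + n*(-30*y^2 + 49*y - 35) + 360*y^2 - 12*y - 12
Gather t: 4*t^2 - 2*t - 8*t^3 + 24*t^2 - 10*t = -8*t^3 + 28*t^2 - 12*t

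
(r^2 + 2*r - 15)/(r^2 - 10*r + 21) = (r + 5)/(r - 7)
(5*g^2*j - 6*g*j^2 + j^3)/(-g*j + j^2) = -5*g + j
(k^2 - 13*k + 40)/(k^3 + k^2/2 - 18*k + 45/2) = 2*(k^2 - 13*k + 40)/(2*k^3 + k^2 - 36*k + 45)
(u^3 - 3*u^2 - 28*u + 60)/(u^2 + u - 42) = (u^2 + 3*u - 10)/(u + 7)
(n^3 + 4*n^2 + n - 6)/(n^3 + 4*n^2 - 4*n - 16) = (n^2 + 2*n - 3)/(n^2 + 2*n - 8)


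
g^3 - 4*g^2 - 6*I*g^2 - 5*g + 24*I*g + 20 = (g - 4)*(g - 5*I)*(g - I)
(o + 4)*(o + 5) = o^2 + 9*o + 20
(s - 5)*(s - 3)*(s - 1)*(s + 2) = s^4 - 7*s^3 + 5*s^2 + 31*s - 30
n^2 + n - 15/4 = (n - 3/2)*(n + 5/2)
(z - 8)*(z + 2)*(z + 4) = z^3 - 2*z^2 - 40*z - 64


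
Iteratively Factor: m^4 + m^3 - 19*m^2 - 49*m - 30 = (m + 1)*(m^3 - 19*m - 30) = (m - 5)*(m + 1)*(m^2 + 5*m + 6) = (m - 5)*(m + 1)*(m + 2)*(m + 3)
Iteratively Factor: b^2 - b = (b)*(b - 1)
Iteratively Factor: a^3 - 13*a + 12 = (a - 1)*(a^2 + a - 12) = (a - 1)*(a + 4)*(a - 3)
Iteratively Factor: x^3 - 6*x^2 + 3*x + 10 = (x - 2)*(x^2 - 4*x - 5) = (x - 2)*(x + 1)*(x - 5)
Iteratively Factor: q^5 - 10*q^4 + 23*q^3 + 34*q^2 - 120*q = (q - 3)*(q^4 - 7*q^3 + 2*q^2 + 40*q) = (q - 3)*(q + 2)*(q^3 - 9*q^2 + 20*q) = q*(q - 3)*(q + 2)*(q^2 - 9*q + 20) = q*(q - 4)*(q - 3)*(q + 2)*(q - 5)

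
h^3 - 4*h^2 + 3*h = h*(h - 3)*(h - 1)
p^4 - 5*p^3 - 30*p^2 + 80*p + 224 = (p - 7)*(p - 4)*(p + 2)*(p + 4)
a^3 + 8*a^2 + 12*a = a*(a + 2)*(a + 6)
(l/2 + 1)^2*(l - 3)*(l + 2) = l^4/4 + 3*l^3/4 - 3*l^2/2 - 7*l - 6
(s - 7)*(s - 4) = s^2 - 11*s + 28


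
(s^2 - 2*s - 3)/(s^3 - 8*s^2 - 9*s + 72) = (s + 1)/(s^2 - 5*s - 24)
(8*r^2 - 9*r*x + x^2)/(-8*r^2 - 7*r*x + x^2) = (-r + x)/(r + x)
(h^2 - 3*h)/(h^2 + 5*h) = (h - 3)/(h + 5)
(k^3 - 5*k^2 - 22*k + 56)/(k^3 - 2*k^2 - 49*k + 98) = (k + 4)/(k + 7)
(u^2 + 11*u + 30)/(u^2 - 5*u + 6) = (u^2 + 11*u + 30)/(u^2 - 5*u + 6)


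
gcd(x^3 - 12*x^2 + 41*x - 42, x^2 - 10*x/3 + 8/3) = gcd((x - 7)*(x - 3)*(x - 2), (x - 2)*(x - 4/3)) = x - 2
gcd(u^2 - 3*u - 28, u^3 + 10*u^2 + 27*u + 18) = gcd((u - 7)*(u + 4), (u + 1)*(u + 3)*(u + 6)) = 1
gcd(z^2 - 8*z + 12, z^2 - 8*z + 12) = z^2 - 8*z + 12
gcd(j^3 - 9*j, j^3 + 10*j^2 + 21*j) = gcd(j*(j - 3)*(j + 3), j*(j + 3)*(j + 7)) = j^2 + 3*j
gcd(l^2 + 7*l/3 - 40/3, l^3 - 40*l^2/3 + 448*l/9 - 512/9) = l - 8/3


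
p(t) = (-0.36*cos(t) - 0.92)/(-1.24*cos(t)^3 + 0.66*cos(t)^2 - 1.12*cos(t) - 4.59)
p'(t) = (-0.36*cos(t) - 0.92)*(-3.72*sin(t)*cos(t)^2 + 1.32*sin(t)*cos(t) - 1.12*sin(t))/(-1.24*cos(t)^3 + 0.66*cos(t)^2 - 1.12*cos(t) - 4.59)^2 + 0.36*sin(t)/(-1.24*cos(t)^3 + 0.66*cos(t)^2 - 1.12*cos(t) - 4.59) = (0.8928*cos(t)^3 + 3.1848*cos(t)^2 - 1.2144*cos(t) - 0.622)*sin(t)/(1.5376*cos(t)^6 - 1.6368*cos(t)^5 + 3.2132*cos(t)^4 + 9.9048*cos(t)^3 - 4.8044*cos(t)^2 + 10.2816*cos(t) + 21.0681)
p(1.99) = 0.20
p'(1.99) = 0.02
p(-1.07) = 0.21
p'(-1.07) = 0.01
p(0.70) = 0.21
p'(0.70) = 0.01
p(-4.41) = 0.20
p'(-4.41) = -0.00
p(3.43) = 0.32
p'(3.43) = -0.23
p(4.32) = 0.20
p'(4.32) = -0.01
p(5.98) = 0.21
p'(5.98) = -0.02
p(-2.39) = 0.22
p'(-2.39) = -0.13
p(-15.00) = 0.23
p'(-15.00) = -0.14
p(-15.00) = 0.23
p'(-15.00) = -0.14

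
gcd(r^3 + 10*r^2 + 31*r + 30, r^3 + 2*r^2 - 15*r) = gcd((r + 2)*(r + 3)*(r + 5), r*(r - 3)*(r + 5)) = r + 5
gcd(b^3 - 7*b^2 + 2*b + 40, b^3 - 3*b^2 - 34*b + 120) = b^2 - 9*b + 20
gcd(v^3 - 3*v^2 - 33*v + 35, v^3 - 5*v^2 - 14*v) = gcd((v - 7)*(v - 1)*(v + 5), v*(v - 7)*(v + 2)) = v - 7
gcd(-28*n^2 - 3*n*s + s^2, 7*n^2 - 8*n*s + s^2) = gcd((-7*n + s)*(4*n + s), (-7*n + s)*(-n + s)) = -7*n + s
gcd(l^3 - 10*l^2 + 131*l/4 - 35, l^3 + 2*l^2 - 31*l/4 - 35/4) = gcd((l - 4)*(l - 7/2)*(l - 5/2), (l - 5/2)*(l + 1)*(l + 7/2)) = l - 5/2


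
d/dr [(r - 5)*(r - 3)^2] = (r - 3)*(3*r - 13)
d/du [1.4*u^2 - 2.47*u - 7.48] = 2.8*u - 2.47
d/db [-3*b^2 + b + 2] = 1 - 6*b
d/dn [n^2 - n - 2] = 2*n - 1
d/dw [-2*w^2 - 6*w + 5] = -4*w - 6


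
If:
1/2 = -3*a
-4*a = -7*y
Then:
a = -1/6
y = -2/21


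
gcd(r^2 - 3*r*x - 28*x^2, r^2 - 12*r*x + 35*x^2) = -r + 7*x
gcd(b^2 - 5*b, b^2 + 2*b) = b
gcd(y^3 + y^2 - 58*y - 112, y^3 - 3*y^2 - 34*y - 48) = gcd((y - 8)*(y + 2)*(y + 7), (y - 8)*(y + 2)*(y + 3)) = y^2 - 6*y - 16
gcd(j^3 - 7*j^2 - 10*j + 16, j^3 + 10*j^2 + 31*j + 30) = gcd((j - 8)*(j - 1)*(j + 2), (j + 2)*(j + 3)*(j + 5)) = j + 2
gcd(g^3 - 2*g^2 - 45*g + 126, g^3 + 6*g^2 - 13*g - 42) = g^2 + 4*g - 21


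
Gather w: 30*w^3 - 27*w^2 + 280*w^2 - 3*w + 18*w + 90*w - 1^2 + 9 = 30*w^3 + 253*w^2 + 105*w + 8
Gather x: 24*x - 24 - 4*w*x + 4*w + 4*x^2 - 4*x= 4*w + 4*x^2 + x*(20 - 4*w) - 24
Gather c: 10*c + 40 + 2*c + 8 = 12*c + 48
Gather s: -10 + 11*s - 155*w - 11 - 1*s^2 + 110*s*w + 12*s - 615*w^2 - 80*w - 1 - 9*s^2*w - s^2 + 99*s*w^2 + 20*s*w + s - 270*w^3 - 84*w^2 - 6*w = s^2*(-9*w - 2) + s*(99*w^2 + 130*w + 24) - 270*w^3 - 699*w^2 - 241*w - 22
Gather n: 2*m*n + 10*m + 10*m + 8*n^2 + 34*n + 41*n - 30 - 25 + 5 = 20*m + 8*n^2 + n*(2*m + 75) - 50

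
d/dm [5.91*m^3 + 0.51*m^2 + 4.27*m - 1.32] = 17.73*m^2 + 1.02*m + 4.27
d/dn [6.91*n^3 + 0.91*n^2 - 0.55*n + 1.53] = 20.73*n^2 + 1.82*n - 0.55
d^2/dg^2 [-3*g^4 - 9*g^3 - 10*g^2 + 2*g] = -36*g^2 - 54*g - 20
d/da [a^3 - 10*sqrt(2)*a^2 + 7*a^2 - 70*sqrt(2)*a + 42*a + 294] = 3*a^2 - 20*sqrt(2)*a + 14*a - 70*sqrt(2) + 42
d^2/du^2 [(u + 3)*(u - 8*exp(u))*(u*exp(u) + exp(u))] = (u^3 - 32*u^2*exp(u) + 10*u^2 - 192*u*exp(u) + 25*u - 240*exp(u) + 14)*exp(u)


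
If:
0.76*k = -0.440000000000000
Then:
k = -0.58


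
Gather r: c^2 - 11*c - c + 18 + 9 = c^2 - 12*c + 27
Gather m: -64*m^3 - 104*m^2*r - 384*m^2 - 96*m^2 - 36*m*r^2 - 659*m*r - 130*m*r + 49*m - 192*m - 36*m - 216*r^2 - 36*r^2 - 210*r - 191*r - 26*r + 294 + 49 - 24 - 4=-64*m^3 + m^2*(-104*r - 480) + m*(-36*r^2 - 789*r - 179) - 252*r^2 - 427*r + 315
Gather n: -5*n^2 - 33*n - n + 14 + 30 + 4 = -5*n^2 - 34*n + 48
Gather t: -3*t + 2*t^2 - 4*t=2*t^2 - 7*t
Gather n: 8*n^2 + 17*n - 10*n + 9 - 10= 8*n^2 + 7*n - 1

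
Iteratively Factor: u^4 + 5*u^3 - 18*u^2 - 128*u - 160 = (u + 4)*(u^3 + u^2 - 22*u - 40) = (u - 5)*(u + 4)*(u^2 + 6*u + 8) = (u - 5)*(u + 2)*(u + 4)*(u + 4)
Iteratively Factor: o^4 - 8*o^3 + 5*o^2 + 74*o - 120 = (o - 5)*(o^3 - 3*o^2 - 10*o + 24) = (o - 5)*(o + 3)*(o^2 - 6*o + 8) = (o - 5)*(o - 2)*(o + 3)*(o - 4)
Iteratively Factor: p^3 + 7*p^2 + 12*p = (p)*(p^2 + 7*p + 12) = p*(p + 3)*(p + 4)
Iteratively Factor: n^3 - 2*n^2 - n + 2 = (n - 1)*(n^2 - n - 2) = (n - 1)*(n + 1)*(n - 2)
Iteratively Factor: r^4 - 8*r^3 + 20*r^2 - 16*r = (r - 2)*(r^3 - 6*r^2 + 8*r) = r*(r - 2)*(r^2 - 6*r + 8) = r*(r - 2)^2*(r - 4)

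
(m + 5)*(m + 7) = m^2 + 12*m + 35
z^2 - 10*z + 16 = (z - 8)*(z - 2)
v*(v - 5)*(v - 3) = v^3 - 8*v^2 + 15*v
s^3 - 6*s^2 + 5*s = s*(s - 5)*(s - 1)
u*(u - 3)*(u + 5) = u^3 + 2*u^2 - 15*u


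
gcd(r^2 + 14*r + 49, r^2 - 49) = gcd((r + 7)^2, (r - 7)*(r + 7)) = r + 7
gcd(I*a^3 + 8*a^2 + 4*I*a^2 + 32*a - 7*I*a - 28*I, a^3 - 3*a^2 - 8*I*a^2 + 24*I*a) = 1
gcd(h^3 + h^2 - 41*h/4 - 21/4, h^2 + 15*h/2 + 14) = h + 7/2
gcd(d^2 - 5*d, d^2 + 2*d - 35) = d - 5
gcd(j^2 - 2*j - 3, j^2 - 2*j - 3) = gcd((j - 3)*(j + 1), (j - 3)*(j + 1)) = j^2 - 2*j - 3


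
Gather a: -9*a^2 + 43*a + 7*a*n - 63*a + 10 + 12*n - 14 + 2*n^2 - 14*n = -9*a^2 + a*(7*n - 20) + 2*n^2 - 2*n - 4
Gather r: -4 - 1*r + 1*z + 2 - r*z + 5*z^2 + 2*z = r*(-z - 1) + 5*z^2 + 3*z - 2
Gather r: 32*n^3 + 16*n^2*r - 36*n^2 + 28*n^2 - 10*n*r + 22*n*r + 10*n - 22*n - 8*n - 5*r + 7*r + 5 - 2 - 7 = 32*n^3 - 8*n^2 - 20*n + r*(16*n^2 + 12*n + 2) - 4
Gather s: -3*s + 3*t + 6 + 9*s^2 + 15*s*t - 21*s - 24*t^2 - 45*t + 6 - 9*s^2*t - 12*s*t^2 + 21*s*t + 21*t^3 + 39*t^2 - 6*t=s^2*(9 - 9*t) + s*(-12*t^2 + 36*t - 24) + 21*t^3 + 15*t^2 - 48*t + 12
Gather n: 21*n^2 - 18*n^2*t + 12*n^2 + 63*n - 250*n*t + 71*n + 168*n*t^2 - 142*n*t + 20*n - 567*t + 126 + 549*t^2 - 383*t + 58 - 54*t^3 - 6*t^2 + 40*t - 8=n^2*(33 - 18*t) + n*(168*t^2 - 392*t + 154) - 54*t^3 + 543*t^2 - 910*t + 176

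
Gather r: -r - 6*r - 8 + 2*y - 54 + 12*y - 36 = -7*r + 14*y - 98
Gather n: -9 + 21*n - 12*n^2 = -12*n^2 + 21*n - 9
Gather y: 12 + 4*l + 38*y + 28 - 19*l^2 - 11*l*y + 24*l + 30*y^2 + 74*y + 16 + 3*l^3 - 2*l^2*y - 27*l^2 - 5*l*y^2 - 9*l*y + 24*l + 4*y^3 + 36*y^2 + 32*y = 3*l^3 - 46*l^2 + 52*l + 4*y^3 + y^2*(66 - 5*l) + y*(-2*l^2 - 20*l + 144) + 56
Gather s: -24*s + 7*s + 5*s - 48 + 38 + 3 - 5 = -12*s - 12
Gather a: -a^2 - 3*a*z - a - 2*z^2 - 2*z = -a^2 + a*(-3*z - 1) - 2*z^2 - 2*z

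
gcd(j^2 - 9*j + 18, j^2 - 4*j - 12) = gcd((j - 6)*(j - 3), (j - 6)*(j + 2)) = j - 6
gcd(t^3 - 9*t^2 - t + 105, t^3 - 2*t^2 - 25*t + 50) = t - 5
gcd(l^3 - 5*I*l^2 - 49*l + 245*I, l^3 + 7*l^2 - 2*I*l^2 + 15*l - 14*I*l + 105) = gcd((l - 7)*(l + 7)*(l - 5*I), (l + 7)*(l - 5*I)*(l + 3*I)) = l^2 + l*(7 - 5*I) - 35*I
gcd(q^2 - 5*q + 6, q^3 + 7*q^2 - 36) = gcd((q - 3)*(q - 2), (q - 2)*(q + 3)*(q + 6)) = q - 2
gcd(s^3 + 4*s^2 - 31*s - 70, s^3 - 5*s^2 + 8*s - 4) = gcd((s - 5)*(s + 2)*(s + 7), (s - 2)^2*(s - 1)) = 1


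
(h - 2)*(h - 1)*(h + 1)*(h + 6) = h^4 + 4*h^3 - 13*h^2 - 4*h + 12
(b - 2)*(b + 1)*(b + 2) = b^3 + b^2 - 4*b - 4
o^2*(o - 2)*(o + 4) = o^4 + 2*o^3 - 8*o^2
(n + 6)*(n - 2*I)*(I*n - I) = I*n^3 + 2*n^2 + 5*I*n^2 + 10*n - 6*I*n - 12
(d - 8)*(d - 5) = d^2 - 13*d + 40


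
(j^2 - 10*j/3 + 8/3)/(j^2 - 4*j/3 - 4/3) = (3*j - 4)/(3*j + 2)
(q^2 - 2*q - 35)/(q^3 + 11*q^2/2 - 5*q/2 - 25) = 2*(q - 7)/(2*q^2 + q - 10)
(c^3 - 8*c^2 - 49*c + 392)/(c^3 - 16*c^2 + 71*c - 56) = (c + 7)/(c - 1)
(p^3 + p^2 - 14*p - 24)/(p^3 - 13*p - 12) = (p + 2)/(p + 1)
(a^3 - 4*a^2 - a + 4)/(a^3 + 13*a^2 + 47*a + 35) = (a^2 - 5*a + 4)/(a^2 + 12*a + 35)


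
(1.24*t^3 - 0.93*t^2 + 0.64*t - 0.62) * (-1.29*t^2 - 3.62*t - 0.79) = -1.5996*t^5 - 3.2891*t^4 + 1.5614*t^3 - 0.7823*t^2 + 1.7388*t + 0.4898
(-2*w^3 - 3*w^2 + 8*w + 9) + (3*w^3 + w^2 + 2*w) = w^3 - 2*w^2 + 10*w + 9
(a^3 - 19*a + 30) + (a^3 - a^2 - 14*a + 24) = 2*a^3 - a^2 - 33*a + 54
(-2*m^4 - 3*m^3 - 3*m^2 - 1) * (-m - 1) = 2*m^5 + 5*m^4 + 6*m^3 + 3*m^2 + m + 1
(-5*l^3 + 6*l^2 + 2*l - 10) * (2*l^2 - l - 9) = -10*l^5 + 17*l^4 + 43*l^3 - 76*l^2 - 8*l + 90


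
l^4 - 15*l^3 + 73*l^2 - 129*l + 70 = (l - 7)*(l - 5)*(l - 2)*(l - 1)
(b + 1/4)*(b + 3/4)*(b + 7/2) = b^3 + 9*b^2/2 + 59*b/16 + 21/32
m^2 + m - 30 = (m - 5)*(m + 6)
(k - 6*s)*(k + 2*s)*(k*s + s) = k^3*s - 4*k^2*s^2 + k^2*s - 12*k*s^3 - 4*k*s^2 - 12*s^3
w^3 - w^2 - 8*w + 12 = (w - 2)^2*(w + 3)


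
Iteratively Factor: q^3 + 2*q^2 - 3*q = (q + 3)*(q^2 - q) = q*(q + 3)*(q - 1)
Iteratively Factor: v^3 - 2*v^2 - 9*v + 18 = (v - 2)*(v^2 - 9) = (v - 2)*(v + 3)*(v - 3)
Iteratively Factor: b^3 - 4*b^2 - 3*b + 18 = (b - 3)*(b^2 - b - 6) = (b - 3)^2*(b + 2)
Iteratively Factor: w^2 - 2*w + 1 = (w - 1)*(w - 1)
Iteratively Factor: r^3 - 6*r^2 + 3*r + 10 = (r - 2)*(r^2 - 4*r - 5) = (r - 2)*(r + 1)*(r - 5)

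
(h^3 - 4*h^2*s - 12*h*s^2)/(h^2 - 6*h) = (h^2 - 4*h*s - 12*s^2)/(h - 6)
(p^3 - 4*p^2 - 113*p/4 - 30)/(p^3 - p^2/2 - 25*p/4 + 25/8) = 2*(2*p^2 - 13*p - 24)/(4*p^2 - 12*p + 5)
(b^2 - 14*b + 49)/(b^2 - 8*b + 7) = (b - 7)/(b - 1)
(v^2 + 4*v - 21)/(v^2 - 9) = (v + 7)/(v + 3)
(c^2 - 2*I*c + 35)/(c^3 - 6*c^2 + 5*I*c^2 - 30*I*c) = (c - 7*I)/(c*(c - 6))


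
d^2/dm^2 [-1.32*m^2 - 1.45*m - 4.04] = -2.64000000000000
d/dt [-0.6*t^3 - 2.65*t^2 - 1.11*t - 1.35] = -1.8*t^2 - 5.3*t - 1.11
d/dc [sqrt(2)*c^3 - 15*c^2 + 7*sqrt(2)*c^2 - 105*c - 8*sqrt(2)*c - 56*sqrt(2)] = 3*sqrt(2)*c^2 - 30*c + 14*sqrt(2)*c - 105 - 8*sqrt(2)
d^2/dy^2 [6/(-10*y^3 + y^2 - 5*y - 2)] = 12*((30*y - 1)*(10*y^3 - y^2 + 5*y + 2) - (30*y^2 - 2*y + 5)^2)/(10*y^3 - y^2 + 5*y + 2)^3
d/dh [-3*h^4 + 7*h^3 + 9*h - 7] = -12*h^3 + 21*h^2 + 9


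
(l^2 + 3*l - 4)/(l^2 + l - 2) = (l + 4)/(l + 2)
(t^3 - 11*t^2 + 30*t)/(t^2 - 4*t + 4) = t*(t^2 - 11*t + 30)/(t^2 - 4*t + 4)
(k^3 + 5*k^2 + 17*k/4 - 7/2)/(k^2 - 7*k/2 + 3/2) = (k^2 + 11*k/2 + 7)/(k - 3)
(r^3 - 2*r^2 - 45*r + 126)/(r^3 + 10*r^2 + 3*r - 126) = (r - 6)/(r + 6)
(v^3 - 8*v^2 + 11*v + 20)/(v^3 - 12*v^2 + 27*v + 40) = (v - 4)/(v - 8)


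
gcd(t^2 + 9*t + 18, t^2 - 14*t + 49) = 1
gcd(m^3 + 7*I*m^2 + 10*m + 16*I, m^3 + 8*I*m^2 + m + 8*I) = m^2 + 9*I*m - 8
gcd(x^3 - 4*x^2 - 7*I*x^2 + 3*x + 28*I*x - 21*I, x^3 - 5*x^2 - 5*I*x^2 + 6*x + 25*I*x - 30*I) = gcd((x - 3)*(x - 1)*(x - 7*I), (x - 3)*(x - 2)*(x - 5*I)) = x - 3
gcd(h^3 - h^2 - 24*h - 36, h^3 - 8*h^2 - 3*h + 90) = h^2 - 3*h - 18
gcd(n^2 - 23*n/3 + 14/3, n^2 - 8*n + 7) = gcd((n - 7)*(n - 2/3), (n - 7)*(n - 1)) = n - 7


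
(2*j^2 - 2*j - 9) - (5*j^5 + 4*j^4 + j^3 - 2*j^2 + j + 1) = -5*j^5 - 4*j^4 - j^3 + 4*j^2 - 3*j - 10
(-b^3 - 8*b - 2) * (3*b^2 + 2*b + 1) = -3*b^5 - 2*b^4 - 25*b^3 - 22*b^2 - 12*b - 2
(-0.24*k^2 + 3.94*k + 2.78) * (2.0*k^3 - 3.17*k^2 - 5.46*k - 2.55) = -0.48*k^5 + 8.6408*k^4 - 5.6194*k^3 - 29.713*k^2 - 25.2258*k - 7.089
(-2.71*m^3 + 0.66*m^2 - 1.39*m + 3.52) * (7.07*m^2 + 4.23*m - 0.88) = -19.1597*m^5 - 6.7971*m^4 - 4.6507*m^3 + 18.4259*m^2 + 16.1128*m - 3.0976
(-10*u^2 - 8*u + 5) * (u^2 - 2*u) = -10*u^4 + 12*u^3 + 21*u^2 - 10*u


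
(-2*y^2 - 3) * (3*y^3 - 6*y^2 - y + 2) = -6*y^5 + 12*y^4 - 7*y^3 + 14*y^2 + 3*y - 6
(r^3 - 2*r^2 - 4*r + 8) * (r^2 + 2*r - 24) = r^5 - 32*r^3 + 48*r^2 + 112*r - 192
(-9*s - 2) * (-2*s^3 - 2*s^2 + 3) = 18*s^4 + 22*s^3 + 4*s^2 - 27*s - 6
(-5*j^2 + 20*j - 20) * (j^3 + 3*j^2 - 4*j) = -5*j^5 + 5*j^4 + 60*j^3 - 140*j^2 + 80*j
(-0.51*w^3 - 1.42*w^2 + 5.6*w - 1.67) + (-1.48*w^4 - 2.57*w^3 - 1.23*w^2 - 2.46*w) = -1.48*w^4 - 3.08*w^3 - 2.65*w^2 + 3.14*w - 1.67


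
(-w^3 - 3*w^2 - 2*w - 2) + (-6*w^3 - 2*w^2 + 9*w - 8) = -7*w^3 - 5*w^2 + 7*w - 10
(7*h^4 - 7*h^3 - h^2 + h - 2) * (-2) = -14*h^4 + 14*h^3 + 2*h^2 - 2*h + 4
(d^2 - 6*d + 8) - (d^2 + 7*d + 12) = -13*d - 4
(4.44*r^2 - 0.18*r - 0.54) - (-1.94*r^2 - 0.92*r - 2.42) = 6.38*r^2 + 0.74*r + 1.88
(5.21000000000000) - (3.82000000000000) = 1.39000000000000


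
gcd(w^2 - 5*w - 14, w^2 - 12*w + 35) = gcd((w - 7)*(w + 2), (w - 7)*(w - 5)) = w - 7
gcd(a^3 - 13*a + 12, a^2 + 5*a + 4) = a + 4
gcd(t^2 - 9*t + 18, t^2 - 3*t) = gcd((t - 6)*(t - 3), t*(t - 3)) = t - 3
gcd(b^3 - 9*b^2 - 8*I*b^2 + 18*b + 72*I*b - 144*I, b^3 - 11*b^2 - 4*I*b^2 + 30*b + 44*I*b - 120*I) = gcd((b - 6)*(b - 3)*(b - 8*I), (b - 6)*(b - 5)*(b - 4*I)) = b - 6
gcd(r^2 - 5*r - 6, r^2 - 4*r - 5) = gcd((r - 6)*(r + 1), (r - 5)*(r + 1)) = r + 1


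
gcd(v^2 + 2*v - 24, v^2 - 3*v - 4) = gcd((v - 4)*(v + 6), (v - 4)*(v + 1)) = v - 4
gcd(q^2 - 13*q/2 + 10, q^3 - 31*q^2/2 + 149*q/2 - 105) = q - 5/2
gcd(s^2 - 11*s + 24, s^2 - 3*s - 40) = s - 8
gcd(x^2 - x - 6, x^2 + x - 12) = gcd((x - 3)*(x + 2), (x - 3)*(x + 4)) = x - 3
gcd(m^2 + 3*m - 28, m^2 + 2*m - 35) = m + 7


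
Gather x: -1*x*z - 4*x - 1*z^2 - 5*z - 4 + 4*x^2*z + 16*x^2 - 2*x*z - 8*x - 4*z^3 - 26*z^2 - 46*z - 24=x^2*(4*z + 16) + x*(-3*z - 12) - 4*z^3 - 27*z^2 - 51*z - 28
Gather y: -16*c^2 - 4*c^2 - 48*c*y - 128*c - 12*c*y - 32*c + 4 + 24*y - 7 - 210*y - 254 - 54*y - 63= -20*c^2 - 160*c + y*(-60*c - 240) - 320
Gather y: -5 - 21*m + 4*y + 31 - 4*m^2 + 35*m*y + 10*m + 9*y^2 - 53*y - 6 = -4*m^2 - 11*m + 9*y^2 + y*(35*m - 49) + 20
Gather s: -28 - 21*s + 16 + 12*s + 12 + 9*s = 0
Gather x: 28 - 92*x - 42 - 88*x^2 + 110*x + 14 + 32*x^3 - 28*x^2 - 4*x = 32*x^3 - 116*x^2 + 14*x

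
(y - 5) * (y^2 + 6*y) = y^3 + y^2 - 30*y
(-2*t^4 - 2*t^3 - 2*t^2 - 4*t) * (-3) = 6*t^4 + 6*t^3 + 6*t^2 + 12*t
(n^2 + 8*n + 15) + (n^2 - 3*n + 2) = 2*n^2 + 5*n + 17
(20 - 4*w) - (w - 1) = 21 - 5*w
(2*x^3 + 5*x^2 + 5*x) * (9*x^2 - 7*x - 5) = 18*x^5 + 31*x^4 - 60*x^2 - 25*x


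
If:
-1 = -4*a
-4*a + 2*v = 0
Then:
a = 1/4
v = 1/2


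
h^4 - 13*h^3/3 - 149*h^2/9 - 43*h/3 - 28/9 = (h - 7)*(h + 1/3)*(h + 1)*(h + 4/3)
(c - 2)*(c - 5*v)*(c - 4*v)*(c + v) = c^4 - 8*c^3*v - 2*c^3 + 11*c^2*v^2 + 16*c^2*v + 20*c*v^3 - 22*c*v^2 - 40*v^3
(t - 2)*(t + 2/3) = t^2 - 4*t/3 - 4/3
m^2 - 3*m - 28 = (m - 7)*(m + 4)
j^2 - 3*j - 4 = (j - 4)*(j + 1)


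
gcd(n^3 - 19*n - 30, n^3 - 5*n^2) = n - 5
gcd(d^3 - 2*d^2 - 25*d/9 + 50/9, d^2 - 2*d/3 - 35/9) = d + 5/3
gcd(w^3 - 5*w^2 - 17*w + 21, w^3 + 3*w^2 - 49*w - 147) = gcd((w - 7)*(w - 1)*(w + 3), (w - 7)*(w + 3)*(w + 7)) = w^2 - 4*w - 21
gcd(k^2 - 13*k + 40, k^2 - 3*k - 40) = k - 8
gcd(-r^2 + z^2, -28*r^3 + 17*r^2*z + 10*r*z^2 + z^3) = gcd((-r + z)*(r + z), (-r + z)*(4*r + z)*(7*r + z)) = -r + z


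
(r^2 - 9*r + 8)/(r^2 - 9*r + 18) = (r^2 - 9*r + 8)/(r^2 - 9*r + 18)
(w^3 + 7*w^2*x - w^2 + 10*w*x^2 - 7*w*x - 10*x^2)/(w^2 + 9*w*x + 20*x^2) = (w^2 + 2*w*x - w - 2*x)/(w + 4*x)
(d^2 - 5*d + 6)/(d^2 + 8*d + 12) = (d^2 - 5*d + 6)/(d^2 + 8*d + 12)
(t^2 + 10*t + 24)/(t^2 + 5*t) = (t^2 + 10*t + 24)/(t*(t + 5))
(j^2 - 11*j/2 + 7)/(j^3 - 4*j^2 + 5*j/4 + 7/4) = 2*(j - 2)/(2*j^2 - j - 1)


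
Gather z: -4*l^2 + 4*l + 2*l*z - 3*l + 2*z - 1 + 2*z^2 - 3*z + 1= -4*l^2 + l + 2*z^2 + z*(2*l - 1)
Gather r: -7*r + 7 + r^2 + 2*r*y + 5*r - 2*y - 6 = r^2 + r*(2*y - 2) - 2*y + 1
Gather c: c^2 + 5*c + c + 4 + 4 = c^2 + 6*c + 8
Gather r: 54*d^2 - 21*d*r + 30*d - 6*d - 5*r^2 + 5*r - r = 54*d^2 + 24*d - 5*r^2 + r*(4 - 21*d)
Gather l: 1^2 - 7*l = 1 - 7*l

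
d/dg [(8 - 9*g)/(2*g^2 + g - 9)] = (-18*g^2 - 9*g + (4*g + 1)*(9*g - 8) + 81)/(2*g^2 + g - 9)^2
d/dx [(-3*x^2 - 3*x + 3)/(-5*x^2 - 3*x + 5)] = 6*(-x^2 - 1)/(25*x^4 + 30*x^3 - 41*x^2 - 30*x + 25)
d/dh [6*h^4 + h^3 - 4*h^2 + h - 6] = 24*h^3 + 3*h^2 - 8*h + 1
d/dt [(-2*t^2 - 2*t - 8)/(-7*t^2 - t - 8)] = 4*(-3*t^2 - 20*t + 2)/(49*t^4 + 14*t^3 + 113*t^2 + 16*t + 64)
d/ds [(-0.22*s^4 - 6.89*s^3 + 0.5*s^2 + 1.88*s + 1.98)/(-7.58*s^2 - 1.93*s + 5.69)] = (3.3352*s^5 + 53.5*s^4 + 21.5882*s^3 - 104.3269*s^2 + 35.7068*s + 14.5186)/(57.4564*s^4 + 29.2588*s^3 - 82.5355*s^2 - 21.9634*s + 32.3761)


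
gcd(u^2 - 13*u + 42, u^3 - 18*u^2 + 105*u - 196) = u - 7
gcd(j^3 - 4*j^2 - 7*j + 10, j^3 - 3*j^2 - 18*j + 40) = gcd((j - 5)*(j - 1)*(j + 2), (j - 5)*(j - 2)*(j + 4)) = j - 5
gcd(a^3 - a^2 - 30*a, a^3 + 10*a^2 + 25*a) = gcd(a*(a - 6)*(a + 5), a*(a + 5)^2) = a^2 + 5*a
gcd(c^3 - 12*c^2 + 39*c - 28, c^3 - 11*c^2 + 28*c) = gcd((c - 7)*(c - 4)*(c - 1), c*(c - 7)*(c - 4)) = c^2 - 11*c + 28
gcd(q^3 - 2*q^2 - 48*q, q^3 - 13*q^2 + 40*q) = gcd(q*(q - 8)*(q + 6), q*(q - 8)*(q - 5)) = q^2 - 8*q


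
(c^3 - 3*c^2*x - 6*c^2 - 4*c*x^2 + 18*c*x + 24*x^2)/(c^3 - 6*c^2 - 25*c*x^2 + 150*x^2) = (-c^2 + 3*c*x + 4*x^2)/(-c^2 + 25*x^2)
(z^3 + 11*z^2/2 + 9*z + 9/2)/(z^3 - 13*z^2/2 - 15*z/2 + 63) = (2*z^2 + 5*z + 3)/(2*z^2 - 19*z + 42)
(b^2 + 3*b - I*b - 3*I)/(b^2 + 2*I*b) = (b^2 + b*(3 - I) - 3*I)/(b*(b + 2*I))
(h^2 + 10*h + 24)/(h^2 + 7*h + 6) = (h + 4)/(h + 1)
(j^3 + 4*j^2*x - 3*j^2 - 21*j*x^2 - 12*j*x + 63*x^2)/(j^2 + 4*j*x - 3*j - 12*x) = (j^2 + 4*j*x - 21*x^2)/(j + 4*x)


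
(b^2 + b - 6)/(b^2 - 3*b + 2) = (b + 3)/(b - 1)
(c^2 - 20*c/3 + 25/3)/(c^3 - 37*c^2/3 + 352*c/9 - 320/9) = 3*(c - 5)/(3*c^2 - 32*c + 64)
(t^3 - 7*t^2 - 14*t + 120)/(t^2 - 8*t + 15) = (t^2 - 2*t - 24)/(t - 3)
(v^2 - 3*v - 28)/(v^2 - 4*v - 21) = (v + 4)/(v + 3)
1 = 1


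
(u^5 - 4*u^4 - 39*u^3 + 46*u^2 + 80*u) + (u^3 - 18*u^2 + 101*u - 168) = u^5 - 4*u^4 - 38*u^3 + 28*u^2 + 181*u - 168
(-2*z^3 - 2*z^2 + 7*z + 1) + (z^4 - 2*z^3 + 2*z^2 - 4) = z^4 - 4*z^3 + 7*z - 3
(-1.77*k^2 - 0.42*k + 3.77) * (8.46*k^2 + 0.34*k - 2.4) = -14.9742*k^4 - 4.155*k^3 + 35.9994*k^2 + 2.2898*k - 9.048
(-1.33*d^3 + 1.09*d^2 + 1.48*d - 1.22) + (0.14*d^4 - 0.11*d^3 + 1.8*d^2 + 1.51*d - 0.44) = 0.14*d^4 - 1.44*d^3 + 2.89*d^2 + 2.99*d - 1.66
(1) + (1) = 2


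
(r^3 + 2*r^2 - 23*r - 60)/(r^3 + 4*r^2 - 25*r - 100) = (r + 3)/(r + 5)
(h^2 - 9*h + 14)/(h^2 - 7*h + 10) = (h - 7)/(h - 5)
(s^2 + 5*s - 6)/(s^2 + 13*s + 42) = (s - 1)/(s + 7)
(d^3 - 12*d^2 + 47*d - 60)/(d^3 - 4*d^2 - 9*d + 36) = (d - 5)/(d + 3)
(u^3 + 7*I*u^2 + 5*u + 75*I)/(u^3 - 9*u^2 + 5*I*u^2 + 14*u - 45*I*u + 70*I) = (u^2 + 2*I*u + 15)/(u^2 - 9*u + 14)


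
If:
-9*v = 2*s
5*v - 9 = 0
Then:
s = -81/10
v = 9/5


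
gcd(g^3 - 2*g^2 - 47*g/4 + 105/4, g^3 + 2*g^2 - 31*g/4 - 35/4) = g^2 + g - 35/4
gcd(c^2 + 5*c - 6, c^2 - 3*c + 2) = c - 1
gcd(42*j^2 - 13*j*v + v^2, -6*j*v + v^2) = -6*j + v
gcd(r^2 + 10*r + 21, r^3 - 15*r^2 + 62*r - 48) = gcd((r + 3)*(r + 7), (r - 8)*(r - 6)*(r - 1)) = 1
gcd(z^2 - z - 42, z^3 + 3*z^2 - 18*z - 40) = 1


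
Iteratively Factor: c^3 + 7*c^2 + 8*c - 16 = (c - 1)*(c^2 + 8*c + 16) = (c - 1)*(c + 4)*(c + 4)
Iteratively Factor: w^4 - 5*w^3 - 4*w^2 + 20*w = (w + 2)*(w^3 - 7*w^2 + 10*w) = (w - 2)*(w + 2)*(w^2 - 5*w) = w*(w - 2)*(w + 2)*(w - 5)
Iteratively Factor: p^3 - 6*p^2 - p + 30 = (p + 2)*(p^2 - 8*p + 15) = (p - 3)*(p + 2)*(p - 5)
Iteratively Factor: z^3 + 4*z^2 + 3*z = (z + 3)*(z^2 + z) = (z + 1)*(z + 3)*(z)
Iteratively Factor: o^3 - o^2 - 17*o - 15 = (o - 5)*(o^2 + 4*o + 3) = (o - 5)*(o + 3)*(o + 1)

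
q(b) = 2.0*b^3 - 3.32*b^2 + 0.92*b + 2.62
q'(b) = 6.0*b^2 - 6.64*b + 0.92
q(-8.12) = -1294.53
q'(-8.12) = 450.44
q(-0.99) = -3.49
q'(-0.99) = 13.37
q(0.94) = 2.21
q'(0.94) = -0.02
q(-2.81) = -70.56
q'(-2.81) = 66.96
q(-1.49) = -12.74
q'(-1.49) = 24.13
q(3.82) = 69.17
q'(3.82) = 63.11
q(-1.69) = -18.07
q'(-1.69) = 29.28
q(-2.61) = -57.96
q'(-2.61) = 59.12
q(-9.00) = -1732.58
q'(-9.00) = 546.68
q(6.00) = 320.62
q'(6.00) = 177.08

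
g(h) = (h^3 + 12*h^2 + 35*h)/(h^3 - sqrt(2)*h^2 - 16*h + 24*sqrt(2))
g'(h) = (-3*h^2 + 2*sqrt(2)*h + 16)*(h^3 + 12*h^2 + 35*h)/(h^3 - sqrt(2)*h^2 - 16*h + 24*sqrt(2))^2 + (3*h^2 + 24*h + 35)/(h^3 - sqrt(2)*h^2 - 16*h + 24*sqrt(2))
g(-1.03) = -0.51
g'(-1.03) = 0.18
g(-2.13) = -0.57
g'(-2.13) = -0.00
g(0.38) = 0.54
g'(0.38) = 1.93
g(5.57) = 10.03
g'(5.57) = -4.79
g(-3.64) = -0.66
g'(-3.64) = 0.39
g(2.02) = 31.25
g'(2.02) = 95.71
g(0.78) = 1.66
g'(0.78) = 3.93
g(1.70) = 13.10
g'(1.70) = 32.17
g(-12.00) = 0.25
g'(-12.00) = -0.04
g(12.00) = 2.84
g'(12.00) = -0.24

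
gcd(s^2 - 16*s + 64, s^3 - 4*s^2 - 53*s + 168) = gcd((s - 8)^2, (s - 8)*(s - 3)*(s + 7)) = s - 8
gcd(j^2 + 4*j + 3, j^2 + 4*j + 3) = j^2 + 4*j + 3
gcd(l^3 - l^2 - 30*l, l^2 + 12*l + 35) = l + 5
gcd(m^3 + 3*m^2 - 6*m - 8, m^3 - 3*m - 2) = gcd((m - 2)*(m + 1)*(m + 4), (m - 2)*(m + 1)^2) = m^2 - m - 2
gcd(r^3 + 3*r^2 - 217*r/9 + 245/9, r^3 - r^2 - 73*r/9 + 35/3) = r^2 - 4*r + 35/9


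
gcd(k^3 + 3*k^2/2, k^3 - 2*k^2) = k^2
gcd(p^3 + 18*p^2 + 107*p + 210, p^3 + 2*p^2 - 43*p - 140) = p + 5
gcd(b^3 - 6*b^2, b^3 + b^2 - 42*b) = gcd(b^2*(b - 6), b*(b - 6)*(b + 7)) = b^2 - 6*b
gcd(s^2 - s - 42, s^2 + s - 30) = s + 6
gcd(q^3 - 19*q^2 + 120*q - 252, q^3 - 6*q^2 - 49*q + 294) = q^2 - 13*q + 42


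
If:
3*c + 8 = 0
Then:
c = -8/3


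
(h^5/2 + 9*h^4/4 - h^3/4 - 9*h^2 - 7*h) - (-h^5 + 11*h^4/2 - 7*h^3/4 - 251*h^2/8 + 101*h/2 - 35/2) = 3*h^5/2 - 13*h^4/4 + 3*h^3/2 + 179*h^2/8 - 115*h/2 + 35/2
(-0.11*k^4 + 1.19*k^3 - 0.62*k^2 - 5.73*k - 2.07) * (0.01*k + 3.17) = -0.0011*k^5 - 0.3368*k^4 + 3.7661*k^3 - 2.0227*k^2 - 18.1848*k - 6.5619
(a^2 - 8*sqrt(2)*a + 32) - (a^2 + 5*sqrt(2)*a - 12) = -13*sqrt(2)*a + 44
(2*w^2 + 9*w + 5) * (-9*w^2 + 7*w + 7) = -18*w^4 - 67*w^3 + 32*w^2 + 98*w + 35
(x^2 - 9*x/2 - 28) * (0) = 0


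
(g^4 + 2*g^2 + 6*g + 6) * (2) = 2*g^4 + 4*g^2 + 12*g + 12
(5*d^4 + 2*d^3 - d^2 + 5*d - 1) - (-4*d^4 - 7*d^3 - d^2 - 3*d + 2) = 9*d^4 + 9*d^3 + 8*d - 3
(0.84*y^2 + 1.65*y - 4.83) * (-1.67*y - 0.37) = -1.4028*y^3 - 3.0663*y^2 + 7.4556*y + 1.7871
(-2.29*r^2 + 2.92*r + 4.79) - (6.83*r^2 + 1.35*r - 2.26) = -9.12*r^2 + 1.57*r + 7.05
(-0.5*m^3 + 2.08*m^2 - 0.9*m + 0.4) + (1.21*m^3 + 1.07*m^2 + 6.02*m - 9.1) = 0.71*m^3 + 3.15*m^2 + 5.12*m - 8.7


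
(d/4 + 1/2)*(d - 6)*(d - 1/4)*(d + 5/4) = d^4/4 - 3*d^3/4 - 261*d^2/64 - 43*d/16 + 15/16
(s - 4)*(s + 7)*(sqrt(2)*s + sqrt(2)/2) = sqrt(2)*s^3 + 7*sqrt(2)*s^2/2 - 53*sqrt(2)*s/2 - 14*sqrt(2)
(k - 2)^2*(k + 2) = k^3 - 2*k^2 - 4*k + 8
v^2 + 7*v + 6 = (v + 1)*(v + 6)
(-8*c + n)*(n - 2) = -8*c*n + 16*c + n^2 - 2*n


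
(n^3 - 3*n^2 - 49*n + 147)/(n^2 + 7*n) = n - 10 + 21/n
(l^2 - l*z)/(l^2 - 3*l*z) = (l - z)/(l - 3*z)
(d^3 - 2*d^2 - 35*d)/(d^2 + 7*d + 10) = d*(d - 7)/(d + 2)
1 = 1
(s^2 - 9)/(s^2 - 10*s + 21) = (s + 3)/(s - 7)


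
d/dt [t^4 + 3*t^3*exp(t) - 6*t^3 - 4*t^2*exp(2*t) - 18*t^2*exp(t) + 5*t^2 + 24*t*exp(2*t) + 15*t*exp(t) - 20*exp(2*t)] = 3*t^3*exp(t) + 4*t^3 - 8*t^2*exp(2*t) - 9*t^2*exp(t) - 18*t^2 + 40*t*exp(2*t) - 21*t*exp(t) + 10*t - 16*exp(2*t) + 15*exp(t)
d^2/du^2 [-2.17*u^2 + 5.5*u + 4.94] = -4.34000000000000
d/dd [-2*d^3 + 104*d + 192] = 104 - 6*d^2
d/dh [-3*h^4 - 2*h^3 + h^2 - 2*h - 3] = -12*h^3 - 6*h^2 + 2*h - 2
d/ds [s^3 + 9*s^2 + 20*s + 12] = 3*s^2 + 18*s + 20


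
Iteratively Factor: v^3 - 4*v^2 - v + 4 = (v - 4)*(v^2 - 1) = (v - 4)*(v + 1)*(v - 1)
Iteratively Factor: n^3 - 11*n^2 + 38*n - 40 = (n - 5)*(n^2 - 6*n + 8) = (n - 5)*(n - 2)*(n - 4)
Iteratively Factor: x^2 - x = (x - 1)*(x)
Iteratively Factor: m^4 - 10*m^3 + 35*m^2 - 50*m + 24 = (m - 1)*(m^3 - 9*m^2 + 26*m - 24) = (m - 4)*(m - 1)*(m^2 - 5*m + 6) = (m - 4)*(m - 2)*(m - 1)*(m - 3)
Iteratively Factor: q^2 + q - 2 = (q - 1)*(q + 2)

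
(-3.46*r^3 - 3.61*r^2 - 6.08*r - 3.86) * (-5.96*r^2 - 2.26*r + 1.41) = 20.6216*r^5 + 29.3352*r^4 + 39.5168*r^3 + 31.6563*r^2 + 0.1508*r - 5.4426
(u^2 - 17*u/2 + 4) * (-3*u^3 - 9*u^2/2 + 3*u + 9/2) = -3*u^5 + 21*u^4 + 117*u^3/4 - 39*u^2 - 105*u/4 + 18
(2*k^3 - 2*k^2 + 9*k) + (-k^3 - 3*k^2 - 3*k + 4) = k^3 - 5*k^2 + 6*k + 4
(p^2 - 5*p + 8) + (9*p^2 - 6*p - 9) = 10*p^2 - 11*p - 1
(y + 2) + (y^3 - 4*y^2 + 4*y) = y^3 - 4*y^2 + 5*y + 2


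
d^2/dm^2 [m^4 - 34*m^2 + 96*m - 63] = 12*m^2 - 68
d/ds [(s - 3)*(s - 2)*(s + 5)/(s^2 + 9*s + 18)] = (s^4 + 18*s^3 + 73*s^2 - 60*s - 612)/(s^4 + 18*s^3 + 117*s^2 + 324*s + 324)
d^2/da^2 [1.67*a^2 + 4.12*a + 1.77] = 3.34000000000000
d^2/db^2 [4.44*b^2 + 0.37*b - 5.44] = 8.88000000000000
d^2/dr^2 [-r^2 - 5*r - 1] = -2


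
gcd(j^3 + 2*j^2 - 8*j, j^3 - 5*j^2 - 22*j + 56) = j^2 + 2*j - 8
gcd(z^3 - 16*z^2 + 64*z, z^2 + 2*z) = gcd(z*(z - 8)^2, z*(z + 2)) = z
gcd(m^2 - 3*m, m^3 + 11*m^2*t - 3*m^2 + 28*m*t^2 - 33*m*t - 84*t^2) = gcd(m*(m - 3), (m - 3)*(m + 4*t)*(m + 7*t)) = m - 3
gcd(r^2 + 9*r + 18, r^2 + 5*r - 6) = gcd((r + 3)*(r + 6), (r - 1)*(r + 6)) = r + 6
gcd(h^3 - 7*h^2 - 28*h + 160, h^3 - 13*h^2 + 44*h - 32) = h^2 - 12*h + 32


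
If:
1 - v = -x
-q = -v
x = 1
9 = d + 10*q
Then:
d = -11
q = 2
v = 2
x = 1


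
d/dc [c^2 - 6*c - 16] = 2*c - 6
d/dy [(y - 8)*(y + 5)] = 2*y - 3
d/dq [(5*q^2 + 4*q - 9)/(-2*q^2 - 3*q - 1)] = (-7*q^2 - 46*q - 31)/(4*q^4 + 12*q^3 + 13*q^2 + 6*q + 1)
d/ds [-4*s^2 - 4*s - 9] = -8*s - 4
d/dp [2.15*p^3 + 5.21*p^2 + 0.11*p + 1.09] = 6.45*p^2 + 10.42*p + 0.11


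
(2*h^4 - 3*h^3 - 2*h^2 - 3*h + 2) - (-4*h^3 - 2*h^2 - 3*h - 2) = 2*h^4 + h^3 + 4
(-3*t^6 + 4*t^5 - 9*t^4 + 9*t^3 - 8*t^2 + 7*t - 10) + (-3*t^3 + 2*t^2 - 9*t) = -3*t^6 + 4*t^5 - 9*t^4 + 6*t^3 - 6*t^2 - 2*t - 10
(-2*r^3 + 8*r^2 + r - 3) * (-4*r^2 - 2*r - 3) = 8*r^5 - 28*r^4 - 14*r^3 - 14*r^2 + 3*r + 9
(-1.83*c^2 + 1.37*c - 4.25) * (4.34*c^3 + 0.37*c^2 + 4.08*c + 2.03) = -7.9422*c^5 + 5.2687*c^4 - 25.4045*c^3 + 0.302200000000001*c^2 - 14.5589*c - 8.6275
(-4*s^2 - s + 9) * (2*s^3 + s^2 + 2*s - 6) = -8*s^5 - 6*s^4 + 9*s^3 + 31*s^2 + 24*s - 54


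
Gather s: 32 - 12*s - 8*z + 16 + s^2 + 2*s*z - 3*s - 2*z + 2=s^2 + s*(2*z - 15) - 10*z + 50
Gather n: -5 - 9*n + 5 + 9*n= 0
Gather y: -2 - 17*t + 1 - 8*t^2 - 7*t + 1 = -8*t^2 - 24*t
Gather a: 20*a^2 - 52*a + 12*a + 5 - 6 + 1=20*a^2 - 40*a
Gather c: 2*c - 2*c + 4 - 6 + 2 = 0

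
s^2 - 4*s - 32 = (s - 8)*(s + 4)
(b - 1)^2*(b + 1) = b^3 - b^2 - b + 1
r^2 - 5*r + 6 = (r - 3)*(r - 2)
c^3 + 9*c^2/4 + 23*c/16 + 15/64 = (c + 1/4)*(c + 3/4)*(c + 5/4)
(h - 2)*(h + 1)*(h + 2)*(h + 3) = h^4 + 4*h^3 - h^2 - 16*h - 12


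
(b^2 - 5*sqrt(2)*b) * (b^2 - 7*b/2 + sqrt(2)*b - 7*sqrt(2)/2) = b^4 - 4*sqrt(2)*b^3 - 7*b^3/2 - 10*b^2 + 14*sqrt(2)*b^2 + 35*b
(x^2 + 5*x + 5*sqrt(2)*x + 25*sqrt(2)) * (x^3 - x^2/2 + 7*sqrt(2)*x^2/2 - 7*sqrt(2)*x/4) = x^5 + 9*x^4/2 + 17*sqrt(2)*x^4/2 + 65*x^3/2 + 153*sqrt(2)*x^3/4 - 85*sqrt(2)*x^2/4 + 315*x^2/2 - 175*x/2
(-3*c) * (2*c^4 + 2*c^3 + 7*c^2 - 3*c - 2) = -6*c^5 - 6*c^4 - 21*c^3 + 9*c^2 + 6*c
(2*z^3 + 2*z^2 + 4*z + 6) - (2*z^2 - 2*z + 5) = 2*z^3 + 6*z + 1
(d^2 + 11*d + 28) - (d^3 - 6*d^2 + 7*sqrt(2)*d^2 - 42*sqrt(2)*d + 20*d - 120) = -d^3 - 7*sqrt(2)*d^2 + 7*d^2 - 9*d + 42*sqrt(2)*d + 148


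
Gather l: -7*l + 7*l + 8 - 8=0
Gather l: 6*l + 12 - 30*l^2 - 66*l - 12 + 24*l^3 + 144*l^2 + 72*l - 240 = 24*l^3 + 114*l^2 + 12*l - 240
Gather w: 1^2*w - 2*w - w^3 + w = -w^3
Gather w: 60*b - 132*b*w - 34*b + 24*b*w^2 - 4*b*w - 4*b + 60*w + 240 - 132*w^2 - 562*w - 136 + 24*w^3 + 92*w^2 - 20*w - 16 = 22*b + 24*w^3 + w^2*(24*b - 40) + w*(-136*b - 522) + 88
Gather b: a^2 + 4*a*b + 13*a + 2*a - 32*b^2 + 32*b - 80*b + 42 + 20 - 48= a^2 + 15*a - 32*b^2 + b*(4*a - 48) + 14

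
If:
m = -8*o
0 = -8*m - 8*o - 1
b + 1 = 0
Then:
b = -1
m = -1/7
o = 1/56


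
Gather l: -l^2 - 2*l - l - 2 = -l^2 - 3*l - 2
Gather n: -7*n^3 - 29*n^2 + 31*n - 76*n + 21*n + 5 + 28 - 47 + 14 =-7*n^3 - 29*n^2 - 24*n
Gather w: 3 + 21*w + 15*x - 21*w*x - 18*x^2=w*(21 - 21*x) - 18*x^2 + 15*x + 3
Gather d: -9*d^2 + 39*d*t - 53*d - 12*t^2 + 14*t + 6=-9*d^2 + d*(39*t - 53) - 12*t^2 + 14*t + 6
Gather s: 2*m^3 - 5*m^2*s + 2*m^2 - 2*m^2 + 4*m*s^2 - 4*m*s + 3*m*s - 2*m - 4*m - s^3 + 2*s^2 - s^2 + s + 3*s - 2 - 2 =2*m^3 - 6*m - s^3 + s^2*(4*m + 1) + s*(-5*m^2 - m + 4) - 4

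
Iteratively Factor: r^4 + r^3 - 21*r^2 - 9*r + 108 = (r - 3)*(r^3 + 4*r^2 - 9*r - 36) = (r - 3)^2*(r^2 + 7*r + 12) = (r - 3)^2*(r + 4)*(r + 3)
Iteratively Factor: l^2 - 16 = (l + 4)*(l - 4)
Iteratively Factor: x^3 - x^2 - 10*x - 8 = (x + 2)*(x^2 - 3*x - 4) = (x - 4)*(x + 2)*(x + 1)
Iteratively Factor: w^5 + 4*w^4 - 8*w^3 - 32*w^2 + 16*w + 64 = (w + 2)*(w^4 + 2*w^3 - 12*w^2 - 8*w + 32) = (w + 2)^2*(w^3 - 12*w + 16) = (w - 2)*(w + 2)^2*(w^2 + 2*w - 8) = (w - 2)*(w + 2)^2*(w + 4)*(w - 2)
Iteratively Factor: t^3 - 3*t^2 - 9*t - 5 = (t - 5)*(t^2 + 2*t + 1) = (t - 5)*(t + 1)*(t + 1)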